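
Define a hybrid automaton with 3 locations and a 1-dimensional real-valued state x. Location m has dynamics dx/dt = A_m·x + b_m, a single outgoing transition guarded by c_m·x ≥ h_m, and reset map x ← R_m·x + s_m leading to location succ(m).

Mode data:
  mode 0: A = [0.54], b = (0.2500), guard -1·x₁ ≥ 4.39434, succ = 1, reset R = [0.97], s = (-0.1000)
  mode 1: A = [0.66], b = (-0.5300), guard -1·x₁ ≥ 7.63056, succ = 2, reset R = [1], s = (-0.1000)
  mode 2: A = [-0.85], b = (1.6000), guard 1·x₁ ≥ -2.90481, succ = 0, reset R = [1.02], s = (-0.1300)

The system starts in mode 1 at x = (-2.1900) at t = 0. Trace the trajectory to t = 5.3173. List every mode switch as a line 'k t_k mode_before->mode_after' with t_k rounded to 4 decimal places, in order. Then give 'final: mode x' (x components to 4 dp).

Mode 1: guard c·x = 7.6306 hit at Δt = 1.5696 (t = 1.5696), x⁻ = (-7.6306) → reset → x⁺ = (-7.7306), jump to mode 2
Mode 2: guard c·x = -2.9048 hit at Δt = 0.8202 (t = 2.3898), x⁻ = (-2.9048) → reset → x⁺ = (-3.0929), jump to mode 0
Mode 0: guard c·x = 4.3943 hit at Δt = 0.7445 (t = 3.1343), x⁻ = (-4.3943) → reset → x⁺ = (-4.3625), jump to mode 1
Mode 1: guard c·x = 7.6306 hit at Δt = 0.7427 (t = 3.8770), x⁻ = (-7.6306) → reset → x⁺ = (-7.7306), jump to mode 2
Mode 2: guard c·x = -2.9048 hit at Δt = 0.8202 (t = 4.6972), x⁻ = (-2.9048) → reset → x⁺ = (-3.0929), jump to mode 0
Mode 0: flow for 0.6201 to horizon, guard not reached → x = (-4.1388)

1 1.5696 1->2
2 2.3898 2->0
3 3.1343 0->1
4 3.8770 1->2
5 4.6972 2->0
final: 0 -4.1388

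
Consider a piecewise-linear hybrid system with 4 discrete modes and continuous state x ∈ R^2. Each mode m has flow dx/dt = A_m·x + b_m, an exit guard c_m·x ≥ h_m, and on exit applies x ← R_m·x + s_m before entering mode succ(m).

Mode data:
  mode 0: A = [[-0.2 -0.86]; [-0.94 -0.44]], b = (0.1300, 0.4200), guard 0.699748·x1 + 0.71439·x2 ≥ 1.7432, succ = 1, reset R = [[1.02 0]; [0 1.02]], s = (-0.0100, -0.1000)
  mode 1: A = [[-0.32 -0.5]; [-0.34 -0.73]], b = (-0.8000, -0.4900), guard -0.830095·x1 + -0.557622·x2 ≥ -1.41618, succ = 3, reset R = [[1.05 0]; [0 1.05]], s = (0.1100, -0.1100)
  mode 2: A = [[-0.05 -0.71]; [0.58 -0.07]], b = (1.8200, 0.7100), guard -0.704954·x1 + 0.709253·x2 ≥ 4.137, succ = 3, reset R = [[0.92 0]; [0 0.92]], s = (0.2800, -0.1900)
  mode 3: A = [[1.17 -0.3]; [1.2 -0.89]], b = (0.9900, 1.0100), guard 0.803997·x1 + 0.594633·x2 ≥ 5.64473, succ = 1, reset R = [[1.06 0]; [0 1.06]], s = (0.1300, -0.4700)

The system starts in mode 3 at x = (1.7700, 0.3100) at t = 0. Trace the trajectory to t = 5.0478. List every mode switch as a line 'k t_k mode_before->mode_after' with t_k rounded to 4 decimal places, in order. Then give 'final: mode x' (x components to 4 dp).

1 0.7388 3->1
2 2.2262 1->3
3 2.8337 3->1
4 4.5393 1->3
final: 3 5.5061 1.6302

Mode 3: guard c·x = 5.6447 hit at Δt = 0.7388 (t = 0.7388), x⁻ = (4.8985, 2.8695) → reset → x⁺ = (5.3224, 2.5717), jump to mode 1
Mode 1: guard c·x = -1.4162 hit at Δt = 1.4874 (t = 2.2262), x⁻ = (2.0654, -0.5350) → reset → x⁺ = (2.2787, -0.6717), jump to mode 3
Mode 3: guard c·x = 5.6447 hit at Δt = 0.6075 (t = 2.8337), x⁻ = (5.3672, 2.2359) → reset → x⁺ = (5.8192, 1.9000), jump to mode 1
Mode 1: guard c·x = -1.4162 hit at Δt = 1.7056 (t = 4.5393), x⁻ = (2.4284, -1.0754) → reset → x⁺ = (2.6599, -1.2391), jump to mode 3
Mode 3: flow for 0.5085 to horizon, guard not reached → x = (5.5061, 1.6302)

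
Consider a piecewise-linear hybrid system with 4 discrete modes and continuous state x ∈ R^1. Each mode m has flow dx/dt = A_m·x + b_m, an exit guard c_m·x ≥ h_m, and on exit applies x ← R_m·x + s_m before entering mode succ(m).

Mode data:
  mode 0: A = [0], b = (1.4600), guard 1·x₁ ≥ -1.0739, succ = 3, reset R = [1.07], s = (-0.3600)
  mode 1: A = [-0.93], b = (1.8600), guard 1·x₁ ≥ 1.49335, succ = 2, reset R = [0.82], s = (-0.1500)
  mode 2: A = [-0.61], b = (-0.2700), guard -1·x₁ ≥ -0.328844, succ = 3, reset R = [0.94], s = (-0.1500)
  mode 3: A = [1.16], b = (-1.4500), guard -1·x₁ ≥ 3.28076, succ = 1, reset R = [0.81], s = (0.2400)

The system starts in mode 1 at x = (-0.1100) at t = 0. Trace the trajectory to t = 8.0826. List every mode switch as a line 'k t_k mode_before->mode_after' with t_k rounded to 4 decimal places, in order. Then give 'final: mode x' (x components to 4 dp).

1 1.5340 1->2
2 2.6427 2->3
3 3.8702 3->1
4 6.1987 1->2
5 7.3074 2->3
final: 3 -1.4311

Mode 1: guard c·x = 1.4933 hit at Δt = 1.5340 (t = 1.5340), x⁻ = (1.4933) → reset → x⁺ = (1.0745), jump to mode 2
Mode 2: guard c·x = -0.3288 hit at Δt = 1.1087 (t = 2.6427), x⁻ = (0.3288) → reset → x⁺ = (0.1591), jump to mode 3
Mode 3: guard c·x = 3.2808 hit at Δt = 1.2275 (t = 3.8702), x⁻ = (-3.2808) → reset → x⁺ = (-2.4174), jump to mode 1
Mode 1: guard c·x = 1.4933 hit at Δt = 2.3285 (t = 6.1987), x⁻ = (1.4933) → reset → x⁺ = (1.0745), jump to mode 2
Mode 2: guard c·x = -0.3288 hit at Δt = 1.1087 (t = 7.3074), x⁻ = (0.3288) → reset → x⁺ = (0.1591), jump to mode 3
Mode 3: flow for 0.7752 to horizon, guard not reached → x = (-1.4311)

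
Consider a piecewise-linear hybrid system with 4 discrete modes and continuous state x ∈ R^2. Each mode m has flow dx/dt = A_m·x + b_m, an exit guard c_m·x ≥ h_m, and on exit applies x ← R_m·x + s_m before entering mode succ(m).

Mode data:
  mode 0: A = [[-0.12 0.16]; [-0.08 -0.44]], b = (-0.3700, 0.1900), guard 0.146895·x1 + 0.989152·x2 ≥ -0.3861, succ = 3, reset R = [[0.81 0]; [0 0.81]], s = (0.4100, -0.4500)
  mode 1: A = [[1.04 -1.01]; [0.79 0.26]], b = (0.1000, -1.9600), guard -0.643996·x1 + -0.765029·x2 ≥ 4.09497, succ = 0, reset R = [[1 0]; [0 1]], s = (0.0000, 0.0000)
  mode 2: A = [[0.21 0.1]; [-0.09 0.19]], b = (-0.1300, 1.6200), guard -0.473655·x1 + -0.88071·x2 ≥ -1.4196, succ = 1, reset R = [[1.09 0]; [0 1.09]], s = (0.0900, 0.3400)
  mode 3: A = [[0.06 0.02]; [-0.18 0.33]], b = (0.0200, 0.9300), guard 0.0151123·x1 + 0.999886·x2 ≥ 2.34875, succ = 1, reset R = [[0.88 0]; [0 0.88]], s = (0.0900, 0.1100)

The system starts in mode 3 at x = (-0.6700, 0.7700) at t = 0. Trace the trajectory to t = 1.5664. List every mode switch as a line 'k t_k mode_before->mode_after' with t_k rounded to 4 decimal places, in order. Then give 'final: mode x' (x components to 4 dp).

1 1.0240 3->1
final: 1 -1.9920 0.8162

Mode 3: guard c·x = 2.3487 hit at Δt = 1.0240 (t = 1.0240), x⁻ = (-0.6594, 2.3590) → reset → x⁺ = (-0.4903, 2.1859), jump to mode 1
Mode 1: flow for 0.5424 to horizon, guard not reached → x = (-1.9920, 0.8162)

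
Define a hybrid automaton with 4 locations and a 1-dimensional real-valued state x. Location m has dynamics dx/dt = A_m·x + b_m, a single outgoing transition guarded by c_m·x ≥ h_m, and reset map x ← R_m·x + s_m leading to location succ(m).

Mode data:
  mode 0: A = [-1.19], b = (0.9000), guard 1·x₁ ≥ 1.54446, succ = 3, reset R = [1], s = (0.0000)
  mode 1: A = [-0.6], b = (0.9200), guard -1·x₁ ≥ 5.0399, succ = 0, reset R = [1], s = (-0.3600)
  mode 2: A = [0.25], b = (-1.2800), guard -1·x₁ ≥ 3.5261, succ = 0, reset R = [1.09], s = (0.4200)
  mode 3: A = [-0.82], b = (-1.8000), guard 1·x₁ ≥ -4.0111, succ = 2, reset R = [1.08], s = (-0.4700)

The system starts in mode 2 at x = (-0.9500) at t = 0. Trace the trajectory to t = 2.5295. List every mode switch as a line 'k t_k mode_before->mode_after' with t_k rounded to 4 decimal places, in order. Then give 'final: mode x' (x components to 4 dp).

Mode 2: guard c·x = 3.5261 hit at Δt = 1.4150 (t = 1.4150), x⁻ = (-3.5261) → reset → x⁺ = (-3.4234), jump to mode 0
Mode 0: flow for 1.1145 to horizon, guard not reached → x = (-0.3533)

1 1.4150 2->0
final: 0 -0.3533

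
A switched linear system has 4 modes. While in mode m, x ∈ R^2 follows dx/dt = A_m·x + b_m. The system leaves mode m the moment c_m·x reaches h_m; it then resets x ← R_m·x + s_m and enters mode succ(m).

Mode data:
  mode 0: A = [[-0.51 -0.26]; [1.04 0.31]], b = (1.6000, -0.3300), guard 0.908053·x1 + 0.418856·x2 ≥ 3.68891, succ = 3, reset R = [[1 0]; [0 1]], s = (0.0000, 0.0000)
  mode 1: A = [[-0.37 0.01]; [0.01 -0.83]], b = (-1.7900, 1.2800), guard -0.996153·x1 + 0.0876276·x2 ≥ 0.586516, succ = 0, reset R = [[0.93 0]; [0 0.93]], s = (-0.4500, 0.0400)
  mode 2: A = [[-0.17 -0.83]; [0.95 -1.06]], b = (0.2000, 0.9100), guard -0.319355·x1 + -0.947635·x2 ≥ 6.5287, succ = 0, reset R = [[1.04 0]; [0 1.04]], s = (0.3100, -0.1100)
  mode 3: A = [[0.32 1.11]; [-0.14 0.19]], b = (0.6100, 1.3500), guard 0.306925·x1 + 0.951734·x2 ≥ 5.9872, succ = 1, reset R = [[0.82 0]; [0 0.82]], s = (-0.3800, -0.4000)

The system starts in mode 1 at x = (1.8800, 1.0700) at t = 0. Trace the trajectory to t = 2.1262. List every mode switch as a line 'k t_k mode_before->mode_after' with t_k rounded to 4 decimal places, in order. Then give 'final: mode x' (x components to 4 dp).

1 1.1700 1->0
final: 0 0.4456 1.1623

Mode 1: guard c·x = 0.5865 hit at Δt = 1.1700 (t = 1.1700), x⁻ = (-0.4686, 1.3666) → reset → x⁺ = (-0.8858, 1.3110), jump to mode 0
Mode 0: flow for 0.9562 to horizon, guard not reached → x = (0.4456, 1.1623)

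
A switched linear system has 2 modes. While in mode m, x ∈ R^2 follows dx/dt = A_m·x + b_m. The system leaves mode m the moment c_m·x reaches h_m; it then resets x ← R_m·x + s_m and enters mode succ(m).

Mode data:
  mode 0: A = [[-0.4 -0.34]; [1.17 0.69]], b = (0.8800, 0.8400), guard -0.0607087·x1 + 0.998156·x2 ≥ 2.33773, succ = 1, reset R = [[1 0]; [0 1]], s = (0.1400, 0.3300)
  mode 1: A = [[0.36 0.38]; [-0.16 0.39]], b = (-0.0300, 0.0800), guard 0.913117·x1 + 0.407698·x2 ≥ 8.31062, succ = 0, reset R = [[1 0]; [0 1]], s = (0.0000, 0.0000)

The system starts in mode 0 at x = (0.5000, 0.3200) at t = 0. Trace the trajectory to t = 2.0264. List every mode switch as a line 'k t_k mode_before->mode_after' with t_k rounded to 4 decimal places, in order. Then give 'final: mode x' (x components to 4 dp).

1 0.8446 0->1
final: 1 3.0453 4.0091

Mode 0: guard c·x = 2.3377 hit at Δt = 0.8446 (t = 0.8446), x⁻ = (0.6718, 2.3829) → reset → x⁺ = (0.8118, 2.7129), jump to mode 1
Mode 1: flow for 1.1818 to horizon, guard not reached → x = (3.0453, 4.0091)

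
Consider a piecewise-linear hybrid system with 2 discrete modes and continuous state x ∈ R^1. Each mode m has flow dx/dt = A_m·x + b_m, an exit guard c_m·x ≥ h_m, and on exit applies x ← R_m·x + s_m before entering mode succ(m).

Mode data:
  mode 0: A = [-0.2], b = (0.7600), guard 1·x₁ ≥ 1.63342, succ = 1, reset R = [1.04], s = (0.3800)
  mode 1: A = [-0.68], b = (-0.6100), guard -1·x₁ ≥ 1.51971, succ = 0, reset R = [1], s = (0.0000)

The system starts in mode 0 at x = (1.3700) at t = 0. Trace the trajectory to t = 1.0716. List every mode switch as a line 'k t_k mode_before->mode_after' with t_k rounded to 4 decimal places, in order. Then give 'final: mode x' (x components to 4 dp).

Mode 0: guard c·x = 1.6334 hit at Δt = 0.5737 (t = 0.5737), x⁻ = (1.6334) → reset → x⁺ = (2.0788), jump to mode 1
Mode 1: flow for 0.4979 to horizon, guard not reached → x = (1.2241)

1 0.5737 0->1
final: 1 1.2241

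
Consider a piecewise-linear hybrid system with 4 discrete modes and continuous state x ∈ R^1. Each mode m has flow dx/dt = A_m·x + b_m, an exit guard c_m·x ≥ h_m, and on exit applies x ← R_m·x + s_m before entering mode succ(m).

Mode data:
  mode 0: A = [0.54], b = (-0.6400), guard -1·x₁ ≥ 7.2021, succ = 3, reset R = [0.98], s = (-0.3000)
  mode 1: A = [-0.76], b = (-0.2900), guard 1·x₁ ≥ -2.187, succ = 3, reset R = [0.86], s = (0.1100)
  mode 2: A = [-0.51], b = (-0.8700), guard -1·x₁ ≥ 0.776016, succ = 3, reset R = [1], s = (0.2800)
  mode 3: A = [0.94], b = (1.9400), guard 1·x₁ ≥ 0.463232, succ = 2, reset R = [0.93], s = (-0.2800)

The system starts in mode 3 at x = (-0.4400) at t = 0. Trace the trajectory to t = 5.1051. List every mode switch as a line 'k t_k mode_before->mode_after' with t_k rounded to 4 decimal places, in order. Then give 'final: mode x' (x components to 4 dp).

1 0.4705 3->2
2 1.8264 2->3
3 2.3342 3->2
4 3.6901 2->3
5 4.1980 3->2
final: 2 -0.5369

Mode 3: guard c·x = 0.4632 hit at Δt = 0.4705 (t = 0.4705), x⁻ = (0.4632) → reset → x⁺ = (0.1508), jump to mode 2
Mode 2: guard c·x = 0.7760 hit at Δt = 1.3559 (t = 1.8264), x⁻ = (-0.7760) → reset → x⁺ = (-0.4960), jump to mode 3
Mode 3: guard c·x = 0.4632 hit at Δt = 0.5078 (t = 2.3342), x⁻ = (0.4632) → reset → x⁺ = (0.1508), jump to mode 2
Mode 2: guard c·x = 0.7760 hit at Δt = 1.3559 (t = 3.6901), x⁻ = (-0.7760) → reset → x⁺ = (-0.4960), jump to mode 3
Mode 3: guard c·x = 0.4632 hit at Δt = 0.5078 (t = 4.1980), x⁻ = (0.4632) → reset → x⁺ = (0.1508), jump to mode 2
Mode 2: flow for 0.9071 to horizon, guard not reached → x = (-0.5369)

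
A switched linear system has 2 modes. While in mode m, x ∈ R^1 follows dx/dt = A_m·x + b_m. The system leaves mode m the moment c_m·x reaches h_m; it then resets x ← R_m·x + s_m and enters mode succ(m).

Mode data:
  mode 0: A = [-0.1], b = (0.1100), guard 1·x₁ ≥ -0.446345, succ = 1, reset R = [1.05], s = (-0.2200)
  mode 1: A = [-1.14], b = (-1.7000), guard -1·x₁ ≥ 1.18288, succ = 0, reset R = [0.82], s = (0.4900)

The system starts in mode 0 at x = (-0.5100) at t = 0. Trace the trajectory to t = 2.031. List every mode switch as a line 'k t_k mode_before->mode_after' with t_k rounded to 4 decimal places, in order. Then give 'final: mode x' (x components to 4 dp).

1 0.4034 0->1
2 1.2425 1->0
3 1.4576 0->1
final: 1 -1.0738

Mode 0: guard c·x = -0.4463 hit at Δt = 0.4034 (t = 0.4034), x⁻ = (-0.4463) → reset → x⁺ = (-0.6887), jump to mode 1
Mode 1: guard c·x = 1.1829 hit at Δt = 0.8391 (t = 1.2425), x⁻ = (-1.1829) → reset → x⁺ = (-0.4800), jump to mode 0
Mode 0: guard c·x = -0.4463 hit at Δt = 0.2151 (t = 1.4576), x⁻ = (-0.4463) → reset → x⁺ = (-0.6887), jump to mode 1
Mode 1: flow for 0.5734 to horizon, guard not reached → x = (-1.0738)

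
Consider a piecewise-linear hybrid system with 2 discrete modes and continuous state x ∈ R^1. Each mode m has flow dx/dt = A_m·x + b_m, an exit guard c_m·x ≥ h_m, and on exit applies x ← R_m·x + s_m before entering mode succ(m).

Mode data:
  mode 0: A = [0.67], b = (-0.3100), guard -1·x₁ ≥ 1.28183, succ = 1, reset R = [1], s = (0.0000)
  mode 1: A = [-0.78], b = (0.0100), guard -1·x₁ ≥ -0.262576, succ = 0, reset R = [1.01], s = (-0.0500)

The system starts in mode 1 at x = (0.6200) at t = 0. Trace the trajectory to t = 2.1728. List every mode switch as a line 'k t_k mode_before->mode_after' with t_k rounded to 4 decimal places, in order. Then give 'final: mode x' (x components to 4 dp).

Mode 1: guard c·x = -0.2626 hit at Δt = 1.1389 (t = 1.1389), x⁻ = (0.2626) → reset → x⁺ = (0.2152), jump to mode 0
Mode 0: flow for 1.0339 to horizon, guard not reached → x = (-0.0321)

1 1.1389 1->0
final: 0 -0.0321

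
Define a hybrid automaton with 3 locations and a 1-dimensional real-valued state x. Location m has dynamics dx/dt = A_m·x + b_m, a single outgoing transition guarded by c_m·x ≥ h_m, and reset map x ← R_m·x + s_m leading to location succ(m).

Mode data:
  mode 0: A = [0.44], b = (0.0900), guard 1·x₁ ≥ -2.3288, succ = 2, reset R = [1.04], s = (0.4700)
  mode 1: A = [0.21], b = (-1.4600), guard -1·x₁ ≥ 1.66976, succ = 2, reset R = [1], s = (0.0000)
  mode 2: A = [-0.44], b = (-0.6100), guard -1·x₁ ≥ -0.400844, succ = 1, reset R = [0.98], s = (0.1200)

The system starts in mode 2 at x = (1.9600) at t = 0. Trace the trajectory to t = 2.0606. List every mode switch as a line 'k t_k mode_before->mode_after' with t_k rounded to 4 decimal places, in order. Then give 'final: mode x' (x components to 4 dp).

1 1.4255 2->1
final: 1 -0.4059

Mode 2: guard c·x = -0.4008 hit at Δt = 1.4255 (t = 1.4255), x⁻ = (0.4008) → reset → x⁺ = (0.5128), jump to mode 1
Mode 1: flow for 0.6351 to horizon, guard not reached → x = (-0.4059)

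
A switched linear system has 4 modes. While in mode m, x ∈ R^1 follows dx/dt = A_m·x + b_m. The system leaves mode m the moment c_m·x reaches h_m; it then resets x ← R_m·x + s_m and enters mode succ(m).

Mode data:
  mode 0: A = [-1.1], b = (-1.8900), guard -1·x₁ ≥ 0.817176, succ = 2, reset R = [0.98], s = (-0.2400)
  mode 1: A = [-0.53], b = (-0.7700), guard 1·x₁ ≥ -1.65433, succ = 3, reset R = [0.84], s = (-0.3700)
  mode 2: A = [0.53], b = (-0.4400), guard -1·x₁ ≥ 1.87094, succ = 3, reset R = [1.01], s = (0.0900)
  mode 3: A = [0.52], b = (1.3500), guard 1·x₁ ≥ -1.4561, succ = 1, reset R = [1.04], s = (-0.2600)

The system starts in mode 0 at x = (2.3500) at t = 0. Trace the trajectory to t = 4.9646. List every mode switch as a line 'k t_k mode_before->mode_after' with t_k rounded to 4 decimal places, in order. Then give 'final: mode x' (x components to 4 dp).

1 1.3704 0->2
2 2.0632 2->3
3 2.7528 3->1
4 3.6344 1->3
5 4.2298 3->1
final: 1 -1.6706

Mode 0: guard c·x = 0.8172 hit at Δt = 1.3704 (t = 1.3704), x⁻ = (-0.8172) → reset → x⁺ = (-1.0408), jump to mode 2
Mode 2: guard c·x = 1.8709 hit at Δt = 0.6928 (t = 2.0632), x⁻ = (-1.8709) → reset → x⁺ = (-1.7996), jump to mode 3
Mode 3: guard c·x = -1.4561 hit at Δt = 0.6896 (t = 2.7528), x⁻ = (-1.4561) → reset → x⁺ = (-1.7743), jump to mode 1
Mode 1: guard c·x = -1.6543 hit at Δt = 0.8816 (t = 3.6344), x⁻ = (-1.6543) → reset → x⁺ = (-1.7596), jump to mode 3
Mode 3: guard c·x = -1.4561 hit at Δt = 0.5954 (t = 4.2298), x⁻ = (-1.4561) → reset → x⁺ = (-1.7743), jump to mode 1
Mode 1: flow for 0.7348 to horizon, guard not reached → x = (-1.6706)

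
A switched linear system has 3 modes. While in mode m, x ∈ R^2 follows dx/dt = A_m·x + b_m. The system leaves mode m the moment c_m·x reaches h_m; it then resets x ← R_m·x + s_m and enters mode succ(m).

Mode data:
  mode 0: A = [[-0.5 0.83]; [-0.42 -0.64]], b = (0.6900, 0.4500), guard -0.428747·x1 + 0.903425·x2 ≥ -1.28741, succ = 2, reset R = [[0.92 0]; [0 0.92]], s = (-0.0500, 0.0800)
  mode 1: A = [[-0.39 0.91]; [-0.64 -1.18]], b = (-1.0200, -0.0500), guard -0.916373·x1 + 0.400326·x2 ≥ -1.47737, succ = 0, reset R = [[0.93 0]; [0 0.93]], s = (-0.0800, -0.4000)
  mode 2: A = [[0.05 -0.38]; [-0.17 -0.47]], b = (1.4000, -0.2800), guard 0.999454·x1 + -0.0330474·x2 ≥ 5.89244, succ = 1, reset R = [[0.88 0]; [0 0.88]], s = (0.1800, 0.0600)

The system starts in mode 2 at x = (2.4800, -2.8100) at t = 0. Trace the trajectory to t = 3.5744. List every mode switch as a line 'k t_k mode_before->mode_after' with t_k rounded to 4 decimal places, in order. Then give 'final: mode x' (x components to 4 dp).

Mode 2: guard c·x = 5.8924 hit at Δt = 1.2869 (t = 1.2869), x⁻ = (5.8126, -2.5121) → reset → x⁺ = (5.2951, -2.1506), jump to mode 1
Mode 1: guard c·x = -1.4774 hit at Δt = 1.0884 (t = 2.3753), x⁻ = (0.9195, -1.5857) → reset → x⁺ = (0.7751, -1.8747), jump to mode 0
Mode 0: guard c·x = -1.2874 hit at Δt = 0.4988 (t = 2.8741), x⁻ = (0.3417, -1.2629) → reset → x⁺ = (0.2643, -1.0818), jump to mode 2
Mode 2: flow for 0.7003 to horizon, guard not reached → x = (1.5553, -1.0411)

1 1.2869 2->1
2 2.3753 1->0
3 2.8741 0->2
final: 2 1.5553 -1.0411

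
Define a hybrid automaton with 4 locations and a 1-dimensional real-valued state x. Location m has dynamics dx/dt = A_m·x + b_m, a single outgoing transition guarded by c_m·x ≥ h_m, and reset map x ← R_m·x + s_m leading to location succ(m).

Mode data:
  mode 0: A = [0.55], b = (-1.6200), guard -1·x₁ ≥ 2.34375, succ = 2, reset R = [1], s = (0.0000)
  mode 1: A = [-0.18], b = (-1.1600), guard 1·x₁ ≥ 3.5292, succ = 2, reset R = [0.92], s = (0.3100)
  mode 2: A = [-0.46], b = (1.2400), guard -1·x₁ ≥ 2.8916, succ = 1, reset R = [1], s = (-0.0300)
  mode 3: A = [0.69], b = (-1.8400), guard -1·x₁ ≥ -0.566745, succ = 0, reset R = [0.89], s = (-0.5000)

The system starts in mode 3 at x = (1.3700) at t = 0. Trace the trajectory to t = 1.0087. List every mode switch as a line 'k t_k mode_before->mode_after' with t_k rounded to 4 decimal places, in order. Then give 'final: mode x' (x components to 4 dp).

1 0.6987 3->0
final: 0 -0.5423

Mode 3: guard c·x = -0.5667 hit at Δt = 0.6987 (t = 0.6987), x⁻ = (0.5667) → reset → x⁺ = (0.0044), jump to mode 0
Mode 0: flow for 0.3100 to horizon, guard not reached → x = (-0.5423)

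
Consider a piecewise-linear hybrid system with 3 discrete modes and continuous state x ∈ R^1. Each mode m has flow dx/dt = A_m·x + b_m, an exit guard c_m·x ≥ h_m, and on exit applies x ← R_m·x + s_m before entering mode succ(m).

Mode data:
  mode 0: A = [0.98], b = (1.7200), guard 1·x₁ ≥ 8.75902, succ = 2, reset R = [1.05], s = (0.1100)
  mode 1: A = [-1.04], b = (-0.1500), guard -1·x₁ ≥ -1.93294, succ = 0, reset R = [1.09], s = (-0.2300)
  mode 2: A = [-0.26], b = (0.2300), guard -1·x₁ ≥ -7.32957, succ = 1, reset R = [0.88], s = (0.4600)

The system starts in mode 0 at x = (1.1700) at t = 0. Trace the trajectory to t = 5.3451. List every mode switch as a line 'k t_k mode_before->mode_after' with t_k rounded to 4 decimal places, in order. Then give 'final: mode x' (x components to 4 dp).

Mode 0: guard c·x = 8.7590 hit at Δt = 1.3055 (t = 1.3055), x⁻ = (8.7590) → reset → x⁺ = (9.3070), jump to mode 2
Mode 2: guard c·x = -7.3296 hit at Δt = 1.0292 (t = 2.3347), x⁻ = (7.3296) → reset → x⁺ = (6.9100), jump to mode 1
Mode 1: guard c·x = -1.9329 hit at Δt = 1.1756 (t = 3.5103), x⁻ = (1.9329) → reset → x⁺ = (1.8769), jump to mode 0
Mode 0: guard c·x = 8.7590 hit at Δt = 1.0846 (t = 4.5949), x⁻ = (8.7590) → reset → x⁺ = (9.3070), jump to mode 2
Mode 2: flow for 0.7502 to horizon, guard not reached → x = (7.8145)

1 1.3055 0->2
2 2.3347 2->1
3 3.5103 1->0
4 4.5949 0->2
final: 2 7.8145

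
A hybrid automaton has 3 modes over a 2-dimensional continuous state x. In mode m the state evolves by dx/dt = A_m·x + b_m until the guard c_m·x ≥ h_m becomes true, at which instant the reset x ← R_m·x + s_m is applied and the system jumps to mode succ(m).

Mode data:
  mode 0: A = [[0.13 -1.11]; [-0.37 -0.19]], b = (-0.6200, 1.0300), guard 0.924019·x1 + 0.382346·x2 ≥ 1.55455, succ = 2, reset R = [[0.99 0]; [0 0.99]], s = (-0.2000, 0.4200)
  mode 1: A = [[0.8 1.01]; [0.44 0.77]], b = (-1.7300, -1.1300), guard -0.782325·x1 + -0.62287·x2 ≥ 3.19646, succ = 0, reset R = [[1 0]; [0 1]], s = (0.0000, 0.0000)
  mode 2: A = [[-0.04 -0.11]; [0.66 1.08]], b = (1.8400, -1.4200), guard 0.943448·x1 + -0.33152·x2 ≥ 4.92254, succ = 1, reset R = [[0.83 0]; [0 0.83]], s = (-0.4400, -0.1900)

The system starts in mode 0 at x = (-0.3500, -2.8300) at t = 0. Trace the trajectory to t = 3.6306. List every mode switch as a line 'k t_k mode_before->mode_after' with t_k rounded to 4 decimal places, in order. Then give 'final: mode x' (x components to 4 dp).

1 1.5707 0->2
2 2.9067 2->1
final: 1 1.8132 -3.2135

Mode 0: guard c·x = 1.5546 hit at Δt = 1.5707 (t = 1.5707), x⁻ = (2.2161, -1.2899) → reset → x⁺ = (1.9940, -0.8570), jump to mode 2
Mode 2: guard c·x = 4.9225 hit at Δt = 1.3360 (t = 2.9067), x⁻ = (4.4982, -2.0474) → reset → x⁺ = (3.2935, -1.8894), jump to mode 1
Mode 1: flow for 0.7239 to horizon, guard not reached → x = (1.8132, -3.2135)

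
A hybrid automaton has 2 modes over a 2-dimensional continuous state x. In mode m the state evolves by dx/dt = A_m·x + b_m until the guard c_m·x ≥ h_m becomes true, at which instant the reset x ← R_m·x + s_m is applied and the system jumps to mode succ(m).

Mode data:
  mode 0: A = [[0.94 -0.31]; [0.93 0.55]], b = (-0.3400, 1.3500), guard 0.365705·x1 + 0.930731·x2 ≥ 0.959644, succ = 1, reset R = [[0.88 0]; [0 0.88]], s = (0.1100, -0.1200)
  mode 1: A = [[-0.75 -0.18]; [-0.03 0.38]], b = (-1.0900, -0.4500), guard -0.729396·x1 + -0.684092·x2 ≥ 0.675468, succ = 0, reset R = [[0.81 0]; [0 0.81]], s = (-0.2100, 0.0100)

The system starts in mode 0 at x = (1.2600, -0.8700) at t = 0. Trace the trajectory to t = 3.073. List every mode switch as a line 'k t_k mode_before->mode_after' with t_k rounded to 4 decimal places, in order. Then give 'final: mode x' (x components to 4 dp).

1 0.4586 0->1
2 1.9053 1->0
final: 0 -1.9962 -0.2800

Mode 0: guard c·x = 0.9596 hit at Δt = 0.4586 (t = 0.4586), x⁻ = (1.8084, 0.3205) → reset → x⁺ = (1.7014, 0.1620), jump to mode 1
Mode 1: guard c·x = 0.6755 hit at Δt = 1.4467 (t = 1.9053), x⁻ = (-0.3444, -0.6201) → reset → x⁺ = (-0.4890, -0.4923), jump to mode 0
Mode 0: flow for 1.1677 to horizon, guard not reached → x = (-1.9962, -0.2800)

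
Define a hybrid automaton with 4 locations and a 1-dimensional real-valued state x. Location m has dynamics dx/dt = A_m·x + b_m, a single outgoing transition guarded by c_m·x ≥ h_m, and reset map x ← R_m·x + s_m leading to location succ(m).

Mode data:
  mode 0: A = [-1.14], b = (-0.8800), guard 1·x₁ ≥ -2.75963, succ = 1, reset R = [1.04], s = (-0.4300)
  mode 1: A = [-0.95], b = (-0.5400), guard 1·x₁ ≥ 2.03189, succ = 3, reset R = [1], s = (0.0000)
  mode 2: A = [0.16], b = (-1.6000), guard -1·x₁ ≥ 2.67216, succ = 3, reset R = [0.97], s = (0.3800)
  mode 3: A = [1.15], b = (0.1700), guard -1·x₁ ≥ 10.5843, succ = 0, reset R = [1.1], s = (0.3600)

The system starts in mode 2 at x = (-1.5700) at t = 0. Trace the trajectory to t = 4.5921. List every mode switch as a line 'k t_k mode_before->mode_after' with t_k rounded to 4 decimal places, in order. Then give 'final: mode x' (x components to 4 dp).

Mode 2: guard c·x = 2.6722 hit at Δt = 0.5687 (t = 0.5687), x⁻ = (-2.6722) → reset → x⁺ = (-2.2120), jump to mode 3
Mode 3: guard c·x = 10.5843 hit at Δt = 1.4092 (t = 1.9779), x⁻ = (-10.5843) → reset → x⁺ = (-11.2827), jump to mode 0
Mode 0: guard c·x = -2.7596 hit at Δt = 1.4609 (t = 3.4388), x⁻ = (-2.7596) → reset → x⁺ = (-3.3000), jump to mode 1
Mode 1: flow for 1.1533 to horizon, guard not reached → x = (-1.4817)

1 0.5687 2->3
2 1.9779 3->0
3 3.4388 0->1
final: 1 -1.4817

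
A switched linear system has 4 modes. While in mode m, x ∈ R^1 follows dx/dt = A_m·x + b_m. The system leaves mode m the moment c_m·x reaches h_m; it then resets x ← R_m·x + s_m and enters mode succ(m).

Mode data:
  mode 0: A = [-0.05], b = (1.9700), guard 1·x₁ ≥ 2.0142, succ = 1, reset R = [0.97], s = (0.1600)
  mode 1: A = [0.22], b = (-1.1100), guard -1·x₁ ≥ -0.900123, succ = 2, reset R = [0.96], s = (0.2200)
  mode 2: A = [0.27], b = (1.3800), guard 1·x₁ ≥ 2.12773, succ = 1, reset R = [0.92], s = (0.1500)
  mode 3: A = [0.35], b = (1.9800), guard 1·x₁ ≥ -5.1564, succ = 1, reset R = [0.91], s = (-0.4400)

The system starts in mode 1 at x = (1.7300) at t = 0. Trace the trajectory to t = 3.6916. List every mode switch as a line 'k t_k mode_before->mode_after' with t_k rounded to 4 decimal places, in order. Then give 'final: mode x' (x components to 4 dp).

1 1.0154 1->2
2 1.5920 2->1
3 3.1569 1->2
final: 2 2.0463

Mode 1: guard c·x = -0.9001 hit at Δt = 1.0154 (t = 1.0154), x⁻ = (0.9001) → reset → x⁺ = (1.0841), jump to mode 2
Mode 2: guard c·x = 2.1277 hit at Δt = 0.5766 (t = 1.5920), x⁻ = (2.1277) → reset → x⁺ = (2.1075), jump to mode 1
Mode 1: guard c·x = -0.9001 hit at Δt = 1.5649 (t = 3.1569), x⁻ = (0.9001) → reset → x⁺ = (1.0841), jump to mode 2
Mode 2: flow for 0.5347 to horizon, guard not reached → x = (2.0463)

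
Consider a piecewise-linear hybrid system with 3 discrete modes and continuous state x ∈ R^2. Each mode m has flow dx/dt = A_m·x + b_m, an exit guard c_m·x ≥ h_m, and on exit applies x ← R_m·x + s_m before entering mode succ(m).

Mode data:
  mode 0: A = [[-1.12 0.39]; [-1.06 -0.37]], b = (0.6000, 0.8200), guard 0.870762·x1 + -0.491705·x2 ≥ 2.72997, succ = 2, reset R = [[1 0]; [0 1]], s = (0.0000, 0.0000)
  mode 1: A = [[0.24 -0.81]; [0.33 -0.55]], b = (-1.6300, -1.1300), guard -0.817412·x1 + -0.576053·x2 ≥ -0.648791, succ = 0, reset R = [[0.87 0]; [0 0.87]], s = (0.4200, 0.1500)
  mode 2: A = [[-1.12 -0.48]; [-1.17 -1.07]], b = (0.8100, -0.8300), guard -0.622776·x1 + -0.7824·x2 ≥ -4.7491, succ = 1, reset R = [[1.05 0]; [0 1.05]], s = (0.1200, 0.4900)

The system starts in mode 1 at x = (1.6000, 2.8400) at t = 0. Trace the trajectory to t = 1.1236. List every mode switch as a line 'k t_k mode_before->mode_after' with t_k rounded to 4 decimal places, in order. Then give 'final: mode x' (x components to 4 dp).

Mode 1: guard c·x = -0.6488 hit at Δt = 0.5872 (t = 0.5872), x⁻ = (-0.3211, 1.5819) → reset → x⁺ = (0.1406, 1.5263), jump to mode 0
Mode 0: flow for 0.5364 to horizon, guard not reached → x = (0.5558, 1.4560)

1 0.5872 1->0
final: 0 0.5558 1.4560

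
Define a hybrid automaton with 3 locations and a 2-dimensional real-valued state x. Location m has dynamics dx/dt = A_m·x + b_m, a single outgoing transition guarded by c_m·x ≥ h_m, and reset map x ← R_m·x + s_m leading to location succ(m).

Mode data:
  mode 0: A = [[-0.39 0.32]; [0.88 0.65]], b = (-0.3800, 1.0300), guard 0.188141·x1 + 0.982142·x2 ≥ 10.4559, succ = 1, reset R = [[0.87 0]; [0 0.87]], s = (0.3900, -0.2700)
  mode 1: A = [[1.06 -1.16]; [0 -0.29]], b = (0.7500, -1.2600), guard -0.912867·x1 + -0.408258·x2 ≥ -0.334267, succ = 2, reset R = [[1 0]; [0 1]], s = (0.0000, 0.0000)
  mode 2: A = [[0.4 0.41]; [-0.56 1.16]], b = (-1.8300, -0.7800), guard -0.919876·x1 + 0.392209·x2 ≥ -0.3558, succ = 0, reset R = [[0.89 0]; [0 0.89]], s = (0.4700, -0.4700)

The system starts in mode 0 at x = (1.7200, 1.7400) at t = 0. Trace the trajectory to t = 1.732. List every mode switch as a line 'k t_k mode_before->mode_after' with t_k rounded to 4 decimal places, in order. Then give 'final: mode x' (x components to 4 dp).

1 1.3864 0->1
final: 1 0.1768 7.3398

Mode 0: guard c·x = 10.4559 hit at Δt = 1.3864 (t = 1.3864), x⁻ = (2.5231, 10.1627) → reset → x⁺ = (2.5851, 8.5715), jump to mode 1
Mode 1: flow for 0.3456 to horizon, guard not reached → x = (0.1768, 7.3398)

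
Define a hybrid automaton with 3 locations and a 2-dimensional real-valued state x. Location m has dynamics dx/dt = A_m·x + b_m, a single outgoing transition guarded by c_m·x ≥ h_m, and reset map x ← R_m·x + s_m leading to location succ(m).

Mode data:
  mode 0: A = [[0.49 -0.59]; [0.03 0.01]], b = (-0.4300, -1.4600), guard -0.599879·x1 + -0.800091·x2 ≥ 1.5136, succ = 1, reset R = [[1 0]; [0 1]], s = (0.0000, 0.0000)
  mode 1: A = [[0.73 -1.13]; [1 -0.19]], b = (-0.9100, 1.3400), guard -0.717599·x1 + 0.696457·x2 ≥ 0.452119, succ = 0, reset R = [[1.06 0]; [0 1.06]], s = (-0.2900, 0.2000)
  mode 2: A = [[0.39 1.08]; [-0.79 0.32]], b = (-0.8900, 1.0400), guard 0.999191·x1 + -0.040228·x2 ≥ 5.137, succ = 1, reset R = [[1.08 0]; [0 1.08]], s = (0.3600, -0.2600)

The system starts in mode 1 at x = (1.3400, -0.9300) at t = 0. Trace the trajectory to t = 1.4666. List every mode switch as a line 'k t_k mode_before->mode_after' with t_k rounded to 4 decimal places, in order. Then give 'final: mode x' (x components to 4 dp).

Mode 1: guard c·x = 0.4521 hit at Δt = 0.9686 (t = 0.9686), x⁻ = (0.9889, 1.6681) → reset → x⁺ = (0.7582, 1.9682), jump to mode 0
Mode 0: flow for 0.4980 to horizon, guard not reached → x = (0.1837, 1.2561)

1 0.9686 1->0
final: 0 0.1837 1.2561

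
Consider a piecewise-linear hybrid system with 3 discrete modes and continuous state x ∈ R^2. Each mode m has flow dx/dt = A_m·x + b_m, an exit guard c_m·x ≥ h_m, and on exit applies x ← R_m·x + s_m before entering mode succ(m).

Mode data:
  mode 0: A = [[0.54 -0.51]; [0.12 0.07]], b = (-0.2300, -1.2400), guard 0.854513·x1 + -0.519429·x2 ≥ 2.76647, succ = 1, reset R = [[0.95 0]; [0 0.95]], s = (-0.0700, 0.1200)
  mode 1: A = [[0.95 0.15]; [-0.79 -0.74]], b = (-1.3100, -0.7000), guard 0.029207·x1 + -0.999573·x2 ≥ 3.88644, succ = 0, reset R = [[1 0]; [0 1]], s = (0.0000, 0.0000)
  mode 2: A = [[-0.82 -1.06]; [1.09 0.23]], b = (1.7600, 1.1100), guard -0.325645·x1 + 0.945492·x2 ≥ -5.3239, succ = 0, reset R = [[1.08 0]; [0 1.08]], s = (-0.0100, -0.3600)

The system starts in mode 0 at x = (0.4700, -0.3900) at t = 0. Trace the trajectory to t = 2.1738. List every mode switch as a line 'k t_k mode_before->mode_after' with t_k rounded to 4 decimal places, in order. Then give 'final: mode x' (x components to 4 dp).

Mode 0: guard c·x = 2.7665 hit at Δt = 1.4903 (t = 1.4903), x⁻ = (1.9009, -2.1989) → reset → x⁺ = (1.7358, -1.9689), jump to mode 1
Mode 1: flow for 0.6835 to horizon, guard not reached → x = (1.7544, -2.3035)

1 1.4903 0->1
final: 1 1.7544 -2.3035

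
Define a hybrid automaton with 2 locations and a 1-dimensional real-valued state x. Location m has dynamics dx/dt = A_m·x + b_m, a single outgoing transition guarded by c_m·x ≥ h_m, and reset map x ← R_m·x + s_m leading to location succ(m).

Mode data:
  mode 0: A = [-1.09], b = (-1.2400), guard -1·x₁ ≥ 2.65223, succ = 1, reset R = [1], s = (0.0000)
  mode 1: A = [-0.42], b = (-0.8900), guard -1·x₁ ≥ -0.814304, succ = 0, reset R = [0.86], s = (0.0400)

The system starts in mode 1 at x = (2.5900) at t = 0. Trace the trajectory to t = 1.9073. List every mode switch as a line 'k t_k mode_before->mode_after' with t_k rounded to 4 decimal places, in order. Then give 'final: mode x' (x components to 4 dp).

1 1.1270 1->0
final: 0 -0.3354

Mode 1: guard c·x = -0.8143 hit at Δt = 1.1270 (t = 1.1270), x⁻ = (0.8143) → reset → x⁺ = (0.7403), jump to mode 0
Mode 0: flow for 0.7803 to horizon, guard not reached → x = (-0.3354)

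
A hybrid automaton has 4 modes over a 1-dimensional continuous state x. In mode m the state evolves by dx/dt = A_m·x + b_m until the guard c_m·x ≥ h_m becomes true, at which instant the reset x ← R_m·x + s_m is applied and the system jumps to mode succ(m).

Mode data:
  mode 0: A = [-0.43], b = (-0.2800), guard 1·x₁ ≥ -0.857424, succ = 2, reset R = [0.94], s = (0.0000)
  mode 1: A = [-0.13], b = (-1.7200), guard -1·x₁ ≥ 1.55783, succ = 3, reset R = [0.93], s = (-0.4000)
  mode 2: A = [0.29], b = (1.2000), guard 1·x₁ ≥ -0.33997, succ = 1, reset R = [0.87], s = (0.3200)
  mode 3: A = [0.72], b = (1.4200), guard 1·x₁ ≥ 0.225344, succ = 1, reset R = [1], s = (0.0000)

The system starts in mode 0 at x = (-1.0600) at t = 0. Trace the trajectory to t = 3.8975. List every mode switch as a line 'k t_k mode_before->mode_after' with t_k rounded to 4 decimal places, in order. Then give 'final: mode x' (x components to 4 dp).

1 1.5911 0->2
2 2.0425 2->1
3 3.0202 1->3
final: 3 -1.7401

Mode 0: guard c·x = -0.8574 hit at Δt = 1.5911 (t = 1.5911), x⁻ = (-0.8574) → reset → x⁺ = (-0.8060), jump to mode 2
Mode 2: guard c·x = -0.3400 hit at Δt = 0.4514 (t = 2.0425), x⁻ = (-0.3400) → reset → x⁺ = (0.0242), jump to mode 1
Mode 1: guard c·x = 1.5578 hit at Δt = 0.9777 (t = 3.0202), x⁻ = (-1.5578) → reset → x⁺ = (-1.8488), jump to mode 3
Mode 3: flow for 0.8773 to horizon, guard not reached → x = (-1.7401)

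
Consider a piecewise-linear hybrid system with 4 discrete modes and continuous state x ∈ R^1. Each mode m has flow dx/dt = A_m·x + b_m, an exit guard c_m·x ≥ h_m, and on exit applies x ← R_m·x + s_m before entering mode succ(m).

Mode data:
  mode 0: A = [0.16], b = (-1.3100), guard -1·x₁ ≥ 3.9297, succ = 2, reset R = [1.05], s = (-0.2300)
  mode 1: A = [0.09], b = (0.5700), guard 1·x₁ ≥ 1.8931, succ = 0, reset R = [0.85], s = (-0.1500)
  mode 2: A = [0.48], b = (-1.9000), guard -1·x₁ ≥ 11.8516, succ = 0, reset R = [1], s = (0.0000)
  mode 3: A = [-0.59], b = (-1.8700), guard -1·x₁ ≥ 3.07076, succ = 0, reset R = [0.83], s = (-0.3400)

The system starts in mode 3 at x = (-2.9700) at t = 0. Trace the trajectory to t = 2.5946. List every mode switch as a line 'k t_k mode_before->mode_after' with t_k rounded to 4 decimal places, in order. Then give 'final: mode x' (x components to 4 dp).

Mode 3: guard c·x = 3.0708 hit at Δt = 1.1921 (t = 1.1921), x⁻ = (-3.0708) → reset → x⁺ = (-2.8887), jump to mode 0
Mode 0: guard c·x = 3.9297 hit at Δt = 0.5614 (t = 1.7536), x⁻ = (-3.9297) → reset → x⁺ = (-4.3562), jump to mode 2
Mode 2: flow for 0.8410 to horizon, guard not reached → x = (-8.4915)

1 1.1921 3->0
2 1.7536 0->2
final: 2 -8.4915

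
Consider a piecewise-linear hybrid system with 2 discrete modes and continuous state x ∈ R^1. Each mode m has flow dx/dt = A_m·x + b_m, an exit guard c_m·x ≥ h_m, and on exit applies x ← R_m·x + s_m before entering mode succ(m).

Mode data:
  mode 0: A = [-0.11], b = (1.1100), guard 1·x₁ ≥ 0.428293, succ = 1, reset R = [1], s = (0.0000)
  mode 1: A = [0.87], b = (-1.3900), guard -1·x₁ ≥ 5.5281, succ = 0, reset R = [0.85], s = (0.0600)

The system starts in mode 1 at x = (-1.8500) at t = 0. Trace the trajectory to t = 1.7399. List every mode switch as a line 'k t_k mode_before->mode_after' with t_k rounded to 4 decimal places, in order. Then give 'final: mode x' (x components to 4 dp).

Mode 1: guard c·x = 5.5281 hit at Δt = 0.8345 (t = 0.8345), x⁻ = (-5.5281) → reset → x⁺ = (-4.6389), jump to mode 0
Mode 0: flow for 0.9054 to horizon, guard not reached → x = (-3.2426)

1 0.8345 1->0
final: 0 -3.2426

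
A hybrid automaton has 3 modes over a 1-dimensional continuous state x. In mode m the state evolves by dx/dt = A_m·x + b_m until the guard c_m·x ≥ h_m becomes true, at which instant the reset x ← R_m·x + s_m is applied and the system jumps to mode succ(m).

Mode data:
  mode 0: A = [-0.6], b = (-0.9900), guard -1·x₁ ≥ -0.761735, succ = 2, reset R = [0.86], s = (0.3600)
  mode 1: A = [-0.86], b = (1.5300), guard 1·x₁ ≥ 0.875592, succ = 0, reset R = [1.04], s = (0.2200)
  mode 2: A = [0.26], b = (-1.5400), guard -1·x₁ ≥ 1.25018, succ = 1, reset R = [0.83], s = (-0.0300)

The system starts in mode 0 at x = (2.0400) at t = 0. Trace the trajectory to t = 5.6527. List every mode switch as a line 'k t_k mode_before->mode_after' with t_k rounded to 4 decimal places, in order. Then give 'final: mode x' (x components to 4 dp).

1 0.7088 0->2
2 2.1684 2->1
3 3.5029 1->0
4 3.7401 0->2
5 5.1997 2->1
final: 1 -0.1492

Mode 0: guard c·x = -0.7617 hit at Δt = 0.7088 (t = 0.7088), x⁻ = (0.7617) → reset → x⁺ = (1.0151), jump to mode 2
Mode 2: guard c·x = 1.2502 hit at Δt = 1.4596 (t = 2.1684), x⁻ = (-1.2502) → reset → x⁺ = (-1.0676), jump to mode 1
Mode 1: guard c·x = 0.8756 hit at Δt = 1.3345 (t = 3.5029), x⁻ = (0.8756) → reset → x⁺ = (1.1306), jump to mode 0
Mode 0: guard c·x = -0.7617 hit at Δt = 0.2372 (t = 3.7401), x⁻ = (0.7617) → reset → x⁺ = (1.0151), jump to mode 2
Mode 2: guard c·x = 1.2502 hit at Δt = 1.4596 (t = 5.1997), x⁻ = (-1.2502) → reset → x⁺ = (-1.0676), jump to mode 1
Mode 1: flow for 0.4530 to horizon, guard not reached → x = (-0.1492)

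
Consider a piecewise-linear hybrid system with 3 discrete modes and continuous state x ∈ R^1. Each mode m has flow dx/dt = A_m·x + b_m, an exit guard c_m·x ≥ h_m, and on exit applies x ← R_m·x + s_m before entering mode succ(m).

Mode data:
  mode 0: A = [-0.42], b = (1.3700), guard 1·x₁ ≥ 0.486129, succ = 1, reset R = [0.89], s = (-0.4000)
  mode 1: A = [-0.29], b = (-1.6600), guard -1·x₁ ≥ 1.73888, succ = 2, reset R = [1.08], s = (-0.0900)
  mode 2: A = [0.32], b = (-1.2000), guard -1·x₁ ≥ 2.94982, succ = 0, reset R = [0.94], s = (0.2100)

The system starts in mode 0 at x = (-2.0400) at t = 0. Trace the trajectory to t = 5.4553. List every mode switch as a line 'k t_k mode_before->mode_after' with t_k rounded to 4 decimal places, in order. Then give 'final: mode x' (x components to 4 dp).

Mode 0: guard c·x = 0.4861 hit at Δt = 1.5408 (t = 1.5408), x⁻ = (0.4861) → reset → x⁺ = (0.0327), jump to mode 1
Mode 1: guard c·x = 1.7389 hit at Δt = 1.2682 (t = 2.8090), x⁻ = (-1.7389) → reset → x⁺ = (-1.9680), jump to mode 2
Mode 2: guard c·x = 2.9498 hit at Δt = 0.4952 (t = 3.3042), x⁻ = (-2.9498) → reset → x⁺ = (-2.5628), jump to mode 0
Mode 0: guard c·x = 0.4861 hit at Δt = 1.7647 (t = 5.0689), x⁻ = (0.4861) → reset → x⁺ = (0.0327), jump to mode 1
Mode 1: flow for 0.3864 to horizon, guard not reached → x = (-0.5776)

1 1.5408 0->1
2 2.8090 1->2
3 3.3042 2->0
4 5.0689 0->1
final: 1 -0.5776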